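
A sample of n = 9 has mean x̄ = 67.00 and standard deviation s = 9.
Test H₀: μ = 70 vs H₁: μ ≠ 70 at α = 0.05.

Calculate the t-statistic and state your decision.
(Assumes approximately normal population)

df = n - 1 = 8
SE = s/√n = 9/√9 = 3.0000
t = (x̄ - μ₀)/SE = (67.00 - 70)/3.0000 = -1.0000
Critical value: t_{0.025,8} = ±2.306
p-value ≈ 0.3466
Decision: fail to reject H₀

Answer: t = -1.0000, fail to reject H₀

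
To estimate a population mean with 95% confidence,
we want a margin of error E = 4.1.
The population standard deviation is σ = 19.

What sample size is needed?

Answer: n = 83

Derivation:
z_0.025 = 1.960
n = (z×σ/E)² = (1.960×19/4.1)²
n = 82.4996
Round up: n = 83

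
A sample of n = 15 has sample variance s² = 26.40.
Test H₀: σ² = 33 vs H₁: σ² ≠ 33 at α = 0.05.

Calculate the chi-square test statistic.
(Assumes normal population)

df = n - 1 = 14
χ² = (n-1)s²/σ₀² = 14×26.40/33 = 11.2000
Critical values: χ²_{0.975,14} = 5.629, χ²_{0.025,14} = 26.119
Rejection region: χ² < 5.629 or χ² > 26.119
Decision: fail to reject H₀

Answer: χ² = 11.2000, fail to reject H₀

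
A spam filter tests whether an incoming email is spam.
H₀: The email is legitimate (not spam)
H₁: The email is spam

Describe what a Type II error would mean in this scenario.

Type I error (α): Rejecting H₀ when H₀ is true
Type II error (β): Failing to reject H₀ when H₁ is true

Answer: Letting a spam email through to the inbox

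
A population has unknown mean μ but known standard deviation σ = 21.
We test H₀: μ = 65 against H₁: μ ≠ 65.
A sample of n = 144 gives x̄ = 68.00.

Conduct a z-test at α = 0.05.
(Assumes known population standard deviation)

Answer: z = 1.7143, fail to reject H₀

Derivation:
Standard error: SE = σ/√n = 21/√144 = 1.7500
z-statistic: z = (x̄ - μ₀)/SE = (68.00 - 65)/1.7500 = 1.7143
Critical value: ±1.960
p-value = 0.0865
Decision: fail to reject H₀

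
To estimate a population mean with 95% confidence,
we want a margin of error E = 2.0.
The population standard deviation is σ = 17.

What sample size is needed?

z_0.025 = 1.960
n = (z×σ/E)² = (1.960×17/2.0)²
n = 277.5556
Round up: n = 278

Answer: n = 278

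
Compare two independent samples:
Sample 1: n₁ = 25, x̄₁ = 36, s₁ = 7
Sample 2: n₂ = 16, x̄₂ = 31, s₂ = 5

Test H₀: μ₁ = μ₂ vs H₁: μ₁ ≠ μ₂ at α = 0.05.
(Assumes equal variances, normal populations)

Pooled variance: s²_p = [24×7² + 15×5²]/(39) = 39.7692
s_p = 6.3063
SE = s_p×√(1/n₁ + 1/n₂) = 6.3063×√(1/25 + 1/16) = 2.0190
t = (x̄₁ - x̄₂)/SE = (36 - 31)/2.0190 = 2.4765
df = 39, t-critical = ±2.023
Decision: reject H₀

Answer: t = 2.4765, reject H₀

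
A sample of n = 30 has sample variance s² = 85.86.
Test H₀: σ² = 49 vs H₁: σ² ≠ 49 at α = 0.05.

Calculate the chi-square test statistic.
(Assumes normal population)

Answer: χ² = 50.8151, reject H₀

Derivation:
df = n - 1 = 29
χ² = (n-1)s²/σ₀² = 29×85.86/49 = 50.8151
Critical values: χ²_{0.975,29} = 16.047, χ²_{0.025,29} = 45.722
Rejection region: χ² < 16.047 or χ² > 45.722
Decision: reject H₀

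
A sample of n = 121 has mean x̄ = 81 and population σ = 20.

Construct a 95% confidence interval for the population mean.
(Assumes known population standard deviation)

Answer: (77.4363, 84.5637)

Derivation:
Confidence level: 95%, α = 0.05
z_0.025 = 1.960
SE = σ/√n = 20/√121 = 1.8182
Margin of error = 1.960 × 1.8182 = 3.5637
CI: x̄ ± margin = 81 ± 3.5637
CI: (77.4363, 84.5637)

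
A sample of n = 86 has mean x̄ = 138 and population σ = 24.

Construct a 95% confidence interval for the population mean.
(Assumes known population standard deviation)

Confidence level: 95%, α = 0.05
z_0.025 = 1.960
SE = σ/√n = 24/√86 = 2.5880
Margin of error = 1.960 × 2.5880 = 5.0725
CI: x̄ ± margin = 138 ± 5.0725
CI: (132.9275, 143.0725)

Answer: (132.9275, 143.0725)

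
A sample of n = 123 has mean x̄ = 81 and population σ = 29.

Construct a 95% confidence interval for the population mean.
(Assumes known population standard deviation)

Confidence level: 95%, α = 0.05
z_0.025 = 1.960
SE = σ/√n = 29/√123 = 2.6148
Margin of error = 1.960 × 2.6148 = 5.1250
CI: x̄ ± margin = 81 ± 5.1250
CI: (75.8750, 86.1250)

Answer: (75.8750, 86.1250)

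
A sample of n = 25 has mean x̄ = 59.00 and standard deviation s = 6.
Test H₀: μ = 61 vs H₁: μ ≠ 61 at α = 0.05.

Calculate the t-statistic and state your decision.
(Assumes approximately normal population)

Answer: t = -1.6667, fail to reject H₀

Derivation:
df = n - 1 = 24
SE = s/√n = 6/√25 = 1.2000
t = (x̄ - μ₀)/SE = (59.00 - 61)/1.2000 = -1.6667
Critical value: t_{0.025,24} = ±2.064
p-value ≈ 0.1086
Decision: fail to reject H₀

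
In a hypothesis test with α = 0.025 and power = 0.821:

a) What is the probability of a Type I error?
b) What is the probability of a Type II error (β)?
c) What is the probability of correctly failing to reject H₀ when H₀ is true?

a) Type I error probability = α = 0.025
b) Power = P(reject H₀ | H₁ true) = 1 - β = 0.821, so Type II error probability = β = 1 - Power = 0.179
c) P(fail to reject H₀ | H₀ true) = 1 - α = 0.975

Answer: a) 0.025, b) 0.179, c) 0.975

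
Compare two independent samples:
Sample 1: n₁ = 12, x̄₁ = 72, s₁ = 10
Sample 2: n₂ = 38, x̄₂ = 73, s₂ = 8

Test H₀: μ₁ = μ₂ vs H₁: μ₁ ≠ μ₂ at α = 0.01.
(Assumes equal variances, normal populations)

Answer: t = -0.3553, fail to reject H₀

Derivation:
Pooled variance: s²_p = [11×10² + 37×8²]/(48) = 72.2500
s_p = 8.5000
SE = s_p×√(1/n₁ + 1/n₂) = 8.5000×√(1/12 + 1/38) = 2.8146
t = (x̄₁ - x̄₂)/SE = (72 - 73)/2.8146 = -0.3553
df = 48, t-critical = ±2.682
Decision: fail to reject H₀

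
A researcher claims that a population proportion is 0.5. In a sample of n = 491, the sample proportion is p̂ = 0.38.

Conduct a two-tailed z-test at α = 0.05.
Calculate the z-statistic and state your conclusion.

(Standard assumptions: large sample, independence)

Answer: z = -5.3180, reject H₀

Derivation:
H₀: p = 0.5, H₁: p ≠ 0.5
Standard error: SE = √(p₀(1-p₀)/n) = √(0.5×0.5/491) = 0.022565
z-statistic: z = (p̂ - p₀)/SE = (0.38 - 0.5)/0.022565 = -5.3180
Critical value: z_0.025 = ±1.960
p-value < 0.0001
Decision: reject H₀ at α = 0.05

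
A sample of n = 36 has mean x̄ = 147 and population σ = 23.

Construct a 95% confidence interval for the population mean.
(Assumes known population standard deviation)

Confidence level: 95%, α = 0.05
z_0.025 = 1.960
SE = σ/√n = 23/√36 = 3.8333
Margin of error = 1.960 × 3.8333 = 7.5133
CI: x̄ ± margin = 147 ± 7.5133
CI: (139.4867, 154.5133)

Answer: (139.4867, 154.5133)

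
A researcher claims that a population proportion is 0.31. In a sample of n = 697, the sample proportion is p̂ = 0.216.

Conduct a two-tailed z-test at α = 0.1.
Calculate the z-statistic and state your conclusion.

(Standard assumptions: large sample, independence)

H₀: p = 0.31, H₁: p ≠ 0.31
Standard error: SE = √(p₀(1-p₀)/n) = √(0.31×0.69/697) = 0.017518
z-statistic: z = (p̂ - p₀)/SE = (0.216 - 0.31)/0.017518 = -5.3659
Critical value: z_0.05 = ±1.645
p-value < 0.0001
Decision: reject H₀ at α = 0.1

Answer: z = -5.3659, reject H₀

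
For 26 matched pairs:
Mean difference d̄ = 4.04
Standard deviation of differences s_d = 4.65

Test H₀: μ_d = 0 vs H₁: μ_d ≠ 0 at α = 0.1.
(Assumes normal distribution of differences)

Answer: t = 4.4303, reject H₀

Derivation:
df = n - 1 = 25
SE = s_d/√n = 4.65/√26 = 0.9119
t = d̄/SE = 4.04/0.9119 = 4.4303
Critical value: t_{0.05,25} = ±1.708
p-value ≈ 0.0002
Decision: reject H₀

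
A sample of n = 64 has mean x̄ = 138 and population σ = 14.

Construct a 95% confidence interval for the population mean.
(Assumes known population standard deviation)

Answer: (134.5700, 141.4300)

Derivation:
Confidence level: 95%, α = 0.05
z_0.025 = 1.960
SE = σ/√n = 14/√64 = 1.7500
Margin of error = 1.960 × 1.7500 = 3.4300
CI: x̄ ± margin = 138 ± 3.4300
CI: (134.5700, 141.4300)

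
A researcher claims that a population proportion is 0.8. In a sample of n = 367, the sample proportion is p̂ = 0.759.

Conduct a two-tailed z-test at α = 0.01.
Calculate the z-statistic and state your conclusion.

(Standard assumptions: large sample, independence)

Answer: z = -1.9636, fail to reject H₀

Derivation:
H₀: p = 0.8, H₁: p ≠ 0.8
Standard error: SE = √(p₀(1-p₀)/n) = √(0.8×0.2/367) = 0.020880
z-statistic: z = (p̂ - p₀)/SE = (0.759 - 0.8)/0.020880 = -1.9636
Critical value: z_0.005 = ±2.576
p-value = 0.0496
Decision: fail to reject H₀ at α = 0.01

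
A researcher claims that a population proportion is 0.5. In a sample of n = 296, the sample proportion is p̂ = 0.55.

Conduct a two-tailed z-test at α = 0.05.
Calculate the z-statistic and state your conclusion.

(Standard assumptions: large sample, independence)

Answer: z = 1.7205, fail to reject H₀

Derivation:
H₀: p = 0.5, H₁: p ≠ 0.5
Standard error: SE = √(p₀(1-p₀)/n) = √(0.5×0.5/296) = 0.029062
z-statistic: z = (p̂ - p₀)/SE = (0.55 - 0.5)/0.029062 = 1.7205
Critical value: z_0.025 = ±1.960
p-value = 0.0853
Decision: fail to reject H₀ at α = 0.05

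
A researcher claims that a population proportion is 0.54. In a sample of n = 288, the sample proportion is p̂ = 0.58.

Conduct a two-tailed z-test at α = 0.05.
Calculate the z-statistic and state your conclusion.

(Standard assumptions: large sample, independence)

Answer: z = 1.3620, fail to reject H₀

Derivation:
H₀: p = 0.54, H₁: p ≠ 0.54
Standard error: SE = √(p₀(1-p₀)/n) = √(0.54×0.46/288) = 0.029368
z-statistic: z = (p̂ - p₀)/SE = (0.58 - 0.54)/0.029368 = 1.3620
Critical value: z_0.025 = ±1.960
p-value = 0.1732
Decision: fail to reject H₀ at α = 0.05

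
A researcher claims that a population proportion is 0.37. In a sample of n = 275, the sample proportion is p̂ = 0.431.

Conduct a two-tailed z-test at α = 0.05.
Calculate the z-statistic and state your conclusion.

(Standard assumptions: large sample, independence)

Answer: z = 2.0952, reject H₀

Derivation:
H₀: p = 0.37, H₁: p ≠ 0.37
Standard error: SE = √(p₀(1-p₀)/n) = √(0.37×0.63/275) = 0.029114
z-statistic: z = (p̂ - p₀)/SE = (0.431 - 0.37)/0.029114 = 2.0952
Critical value: z_0.025 = ±1.960
p-value = 0.0362
Decision: reject H₀ at α = 0.05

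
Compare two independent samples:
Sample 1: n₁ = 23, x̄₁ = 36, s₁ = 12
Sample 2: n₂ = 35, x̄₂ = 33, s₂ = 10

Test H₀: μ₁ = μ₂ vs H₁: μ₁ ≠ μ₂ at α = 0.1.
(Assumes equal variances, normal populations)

Pooled variance: s²_p = [22×12² + 34×10²]/(56) = 117.2857
s_p = 10.8299
SE = s_p×√(1/n₁ + 1/n₂) = 10.8299×√(1/23 + 1/35) = 2.9070
t = (x̄₁ - x̄₂)/SE = (36 - 33)/2.9070 = 1.0320
df = 56, t-critical = ±1.673
Decision: fail to reject H₀

Answer: t = 1.0320, fail to reject H₀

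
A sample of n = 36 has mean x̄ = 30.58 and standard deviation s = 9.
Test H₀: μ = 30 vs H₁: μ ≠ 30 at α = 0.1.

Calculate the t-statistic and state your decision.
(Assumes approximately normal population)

Answer: t = 0.3867, fail to reject H₀

Derivation:
df = n - 1 = 35
SE = s/√n = 9/√36 = 1.5000
t = (x̄ - μ₀)/SE = (30.58 - 30)/1.5000 = 0.3867
Critical value: t_{0.05,35} = ±1.690
p-value ≈ 0.7013
Decision: fail to reject H₀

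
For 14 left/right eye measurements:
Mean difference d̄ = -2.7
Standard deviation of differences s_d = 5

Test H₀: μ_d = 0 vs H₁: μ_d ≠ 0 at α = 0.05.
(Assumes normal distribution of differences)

Answer: t = -2.0205, fail to reject H₀

Derivation:
df = n - 1 = 13
SE = s_d/√n = 5/√14 = 1.3363
t = d̄/SE = -2.7/1.3363 = -2.0205
Critical value: t_{0.025,13} = ±2.160
p-value ≈ 0.0644
Decision: fail to reject H₀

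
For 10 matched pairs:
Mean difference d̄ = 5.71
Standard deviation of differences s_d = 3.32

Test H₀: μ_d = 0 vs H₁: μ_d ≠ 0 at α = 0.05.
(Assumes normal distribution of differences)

df = n - 1 = 9
SE = s_d/√n = 3.32/√10 = 1.0499
t = d̄/SE = 5.71/1.0499 = 5.4386
Critical value: t_{0.025,9} = ±2.262
p-value ≈ 0.0004
Decision: reject H₀

Answer: t = 5.4386, reject H₀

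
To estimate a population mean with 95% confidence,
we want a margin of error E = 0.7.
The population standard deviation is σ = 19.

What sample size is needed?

z_0.025 = 1.960
n = (z×σ/E)² = (1.960×19/0.7)²
n = 2830.2400
Round up: n = 2831

Answer: n = 2831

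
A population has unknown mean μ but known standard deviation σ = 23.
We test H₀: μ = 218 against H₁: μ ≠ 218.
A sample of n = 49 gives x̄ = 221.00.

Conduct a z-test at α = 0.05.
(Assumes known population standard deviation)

Answer: z = 0.9130, fail to reject H₀

Derivation:
Standard error: SE = σ/√n = 23/√49 = 3.2857
z-statistic: z = (x̄ - μ₀)/SE = (221.00 - 218)/3.2857 = 0.9130
Critical value: ±1.960
p-value = 0.3612
Decision: fail to reject H₀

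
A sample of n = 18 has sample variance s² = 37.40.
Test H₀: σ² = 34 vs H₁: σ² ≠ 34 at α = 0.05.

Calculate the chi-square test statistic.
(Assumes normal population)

df = n - 1 = 17
χ² = (n-1)s²/σ₀² = 17×37.40/34 = 18.7000
Critical values: χ²_{0.975,17} = 7.564, χ²_{0.025,17} = 30.191
Rejection region: χ² < 7.564 or χ² > 30.191
Decision: fail to reject H₀

Answer: χ² = 18.7000, fail to reject H₀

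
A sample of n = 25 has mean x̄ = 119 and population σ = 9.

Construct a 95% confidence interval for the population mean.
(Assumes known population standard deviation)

Confidence level: 95%, α = 0.05
z_0.025 = 1.960
SE = σ/√n = 9/√25 = 1.8000
Margin of error = 1.960 × 1.8000 = 3.5280
CI: x̄ ± margin = 119 ± 3.5280
CI: (115.4720, 122.5280)

Answer: (115.4720, 122.5280)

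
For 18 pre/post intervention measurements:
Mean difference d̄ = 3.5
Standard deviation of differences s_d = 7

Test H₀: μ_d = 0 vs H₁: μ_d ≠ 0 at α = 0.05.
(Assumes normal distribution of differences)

df = n - 1 = 17
SE = s_d/√n = 7/√18 = 1.6499
t = d̄/SE = 3.5/1.6499 = 2.1213
Critical value: t_{0.025,17} = ±2.110
p-value ≈ 0.0489
Decision: reject H₀

Answer: t = 2.1213, reject H₀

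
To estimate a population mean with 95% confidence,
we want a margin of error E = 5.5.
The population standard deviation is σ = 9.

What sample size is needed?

z_0.025 = 1.960
n = (z×σ/E)² = (1.960×9/5.5)²
n = 10.2866
Round up: n = 11

Answer: n = 11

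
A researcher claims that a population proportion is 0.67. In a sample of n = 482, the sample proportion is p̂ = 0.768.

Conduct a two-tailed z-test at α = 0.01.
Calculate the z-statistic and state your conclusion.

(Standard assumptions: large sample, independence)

H₀: p = 0.67, H₁: p ≠ 0.67
Standard error: SE = √(p₀(1-p₀)/n) = √(0.67×0.33/482) = 0.021418
z-statistic: z = (p̂ - p₀)/SE = (0.768 - 0.67)/0.021418 = 4.5756
Critical value: z_0.005 = ±2.576
p-value < 0.0001
Decision: reject H₀ at α = 0.01

Answer: z = 4.5756, reject H₀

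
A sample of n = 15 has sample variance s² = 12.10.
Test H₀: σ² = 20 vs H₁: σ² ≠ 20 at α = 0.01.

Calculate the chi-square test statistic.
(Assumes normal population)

Answer: χ² = 8.4700, fail to reject H₀

Derivation:
df = n - 1 = 14
χ² = (n-1)s²/σ₀² = 14×12.10/20 = 8.4700
Critical values: χ²_{0.995,14} = 4.075, χ²_{0.005,14} = 31.319
Rejection region: χ² < 4.075 or χ² > 31.319
Decision: fail to reject H₀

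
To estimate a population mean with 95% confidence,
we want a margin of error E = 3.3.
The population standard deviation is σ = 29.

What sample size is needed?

Answer: n = 297

Derivation:
z_0.025 = 1.960
n = (z×σ/E)² = (1.960×29/3.3)²
n = 296.6745
Round up: n = 297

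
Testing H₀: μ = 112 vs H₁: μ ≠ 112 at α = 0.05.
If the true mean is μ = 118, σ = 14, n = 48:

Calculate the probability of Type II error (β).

Answer: β ≈ 0.1564

Derivation:
SE = σ/√n = 14/√48 = 2.0207
Critical values: μ₀ ± z_0.025×SE = 112 ± 1.960×2.0207
Acceptance region: (108.0394, 115.9606)
Under H₁ (μ = 118): z_high = (115.9606 - 118)/2.0207 = -1.0093, z_low = (108.0394 - 118)/2.0207 = -4.9293
β = P(not reject | H₁) = Φ(-1.0093) - Φ(-4.9293) ≈ 0.1564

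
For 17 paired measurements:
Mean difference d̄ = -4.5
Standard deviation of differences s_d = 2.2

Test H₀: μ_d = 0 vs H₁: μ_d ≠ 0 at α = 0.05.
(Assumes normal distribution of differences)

Answer: t = -8.4333, reject H₀

Derivation:
df = n - 1 = 16
SE = s_d/√n = 2.2/√17 = 0.5336
t = d̄/SE = -4.5/0.5336 = -8.4333
Critical value: t_{0.025,16} = ±2.120
p-value < 0.0001
Decision: reject H₀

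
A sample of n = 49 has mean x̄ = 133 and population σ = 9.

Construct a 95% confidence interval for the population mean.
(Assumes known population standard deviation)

Confidence level: 95%, α = 0.05
z_0.025 = 1.960
SE = σ/√n = 9/√49 = 1.2857
Margin of error = 1.960 × 1.2857 = 2.5200
CI: x̄ ± margin = 133 ± 2.5200
CI: (130.4800, 135.5200)

Answer: (130.4800, 135.5200)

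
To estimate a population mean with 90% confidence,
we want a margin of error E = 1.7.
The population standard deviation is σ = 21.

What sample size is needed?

Answer: n = 413

Derivation:
z_0.05 = 1.645
n = (z×σ/E)² = (1.645×21/1.7)²
n = 412.9263
Round up: n = 413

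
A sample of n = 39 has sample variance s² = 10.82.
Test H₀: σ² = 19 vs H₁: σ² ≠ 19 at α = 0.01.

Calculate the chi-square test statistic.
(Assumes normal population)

df = n - 1 = 38
χ² = (n-1)s²/σ₀² = 38×10.82/19 = 21.6400
Critical values: χ²_{0.995,38} = 19.289, χ²_{0.005,38} = 64.181
Rejection region: χ² < 19.289 or χ² > 64.181
Decision: fail to reject H₀

Answer: χ² = 21.6400, fail to reject H₀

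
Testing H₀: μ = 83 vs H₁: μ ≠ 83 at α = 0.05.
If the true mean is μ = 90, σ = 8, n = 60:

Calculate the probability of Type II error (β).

Answer: β ≈ 0.0000

Derivation:
SE = σ/√n = 8/√60 = 1.0328
Critical values: μ₀ ± z_0.025×SE = 83 ± 1.960×1.0328
Acceptance region: (80.9757, 85.0243)
Under H₁ (μ = 90): z_high = (85.0243 - 90)/1.0328 = -4.8177, z_low = (80.9757 - 90)/1.0328 = -8.7377
β = P(not reject | H₁) = Φ(-4.8177) - Φ(-8.7377) ≈ 0.0000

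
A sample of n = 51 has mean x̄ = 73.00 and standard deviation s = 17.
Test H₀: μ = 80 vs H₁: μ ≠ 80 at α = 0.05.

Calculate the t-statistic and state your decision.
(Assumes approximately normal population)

df = n - 1 = 50
SE = s/√n = 17/√51 = 2.3805
t = (x̄ - μ₀)/SE = (73.00 - 80)/2.3805 = -2.9406
Critical value: t_{0.025,50} = ±2.009
p-value ≈ 0.0050
Decision: reject H₀

Answer: t = -2.9406, reject H₀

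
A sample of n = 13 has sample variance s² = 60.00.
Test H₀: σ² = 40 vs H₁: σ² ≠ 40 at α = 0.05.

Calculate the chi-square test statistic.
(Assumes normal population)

df = n - 1 = 12
χ² = (n-1)s²/σ₀² = 12×60.00/40 = 18.0000
Critical values: χ²_{0.975,12} = 4.404, χ²_{0.025,12} = 23.337
Rejection region: χ² < 4.404 or χ² > 23.337
Decision: fail to reject H₀

Answer: χ² = 18.0000, fail to reject H₀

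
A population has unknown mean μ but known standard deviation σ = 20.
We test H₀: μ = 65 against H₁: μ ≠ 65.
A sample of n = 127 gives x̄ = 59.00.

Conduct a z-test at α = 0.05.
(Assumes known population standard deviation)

Answer: z = -3.3809, reject H₀

Derivation:
Standard error: SE = σ/√n = 20/√127 = 1.7747
z-statistic: z = (x̄ - μ₀)/SE = (59.00 - 65)/1.7747 = -3.3809
Critical value: ±1.960
p-value = 0.0007
Decision: reject H₀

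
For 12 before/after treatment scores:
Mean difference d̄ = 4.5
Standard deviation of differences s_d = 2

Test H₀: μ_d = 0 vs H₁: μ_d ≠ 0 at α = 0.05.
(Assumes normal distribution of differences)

df = n - 1 = 11
SE = s_d/√n = 2/√12 = 0.5774
t = d̄/SE = 4.5/0.5774 = 7.7936
Critical value: t_{0.025,11} = ±2.201
p-value < 0.0001
Decision: reject H₀

Answer: t = 7.7936, reject H₀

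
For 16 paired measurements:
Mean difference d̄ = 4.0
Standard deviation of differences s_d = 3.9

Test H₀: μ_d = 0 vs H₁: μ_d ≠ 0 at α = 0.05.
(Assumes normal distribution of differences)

df = n - 1 = 15
SE = s_d/√n = 3.9/√16 = 0.9750
t = d̄/SE = 4.0/0.9750 = 4.1026
Critical value: t_{0.025,15} = ±2.131
p-value ≈ 0.0009
Decision: reject H₀

Answer: t = 4.1026, reject H₀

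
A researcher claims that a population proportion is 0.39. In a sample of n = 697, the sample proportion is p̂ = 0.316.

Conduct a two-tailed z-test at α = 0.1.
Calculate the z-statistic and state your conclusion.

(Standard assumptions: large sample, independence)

H₀: p = 0.39, H₁: p ≠ 0.39
Standard error: SE = √(p₀(1-p₀)/n) = √(0.39×0.61/697) = 0.018475
z-statistic: z = (p̂ - p₀)/SE = (0.316 - 0.39)/0.018475 = -4.0054
Critical value: z_0.05 = ±1.645
p-value = 0.0001
Decision: reject H₀ at α = 0.1

Answer: z = -4.0054, reject H₀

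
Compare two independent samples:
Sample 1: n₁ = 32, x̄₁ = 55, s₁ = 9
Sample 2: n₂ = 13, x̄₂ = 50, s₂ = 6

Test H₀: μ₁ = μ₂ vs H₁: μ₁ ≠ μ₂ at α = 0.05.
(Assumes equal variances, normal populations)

Answer: t = 1.8376, fail to reject H₀

Derivation:
Pooled variance: s²_p = [31×9² + 12×6²]/(43) = 68.4419
s_p = 8.2730
SE = s_p×√(1/n₁ + 1/n₂) = 8.2730×√(1/32 + 1/13) = 2.7210
t = (x̄₁ - x̄₂)/SE = (55 - 50)/2.7210 = 1.8376
df = 43, t-critical = ±2.017
Decision: fail to reject H₀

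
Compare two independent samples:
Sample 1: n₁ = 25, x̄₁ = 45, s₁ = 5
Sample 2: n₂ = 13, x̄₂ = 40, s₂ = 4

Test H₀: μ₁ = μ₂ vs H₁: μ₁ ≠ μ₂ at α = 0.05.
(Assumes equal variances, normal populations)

Pooled variance: s²_p = [24×5² + 12×4²]/(36) = 22.0000
s_p = 4.6904
SE = s_p×√(1/n₁ + 1/n₂) = 4.6904×√(1/25 + 1/13) = 1.6038
t = (x̄₁ - x̄₂)/SE = (45 - 40)/1.6038 = 3.1176
df = 36, t-critical = ±2.028
Decision: reject H₀

Answer: t = 3.1176, reject H₀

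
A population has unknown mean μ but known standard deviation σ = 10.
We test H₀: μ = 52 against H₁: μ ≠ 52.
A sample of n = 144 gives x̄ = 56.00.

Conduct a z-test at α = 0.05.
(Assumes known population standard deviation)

Answer: z = 4.8002, reject H₀

Derivation:
Standard error: SE = σ/√n = 10/√144 = 0.8333
z-statistic: z = (x̄ - μ₀)/SE = (56.00 - 52)/0.8333 = 4.8002
Critical value: ±1.960
p-value < 0.0001
Decision: reject H₀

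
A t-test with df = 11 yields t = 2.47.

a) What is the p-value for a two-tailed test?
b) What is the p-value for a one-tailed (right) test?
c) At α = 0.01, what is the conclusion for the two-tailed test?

Answer: a) 0.0311, b) 0.0156, c) fail to reject H₀

Derivation:
Using t-distribution with df = 11:
a) Two-tailed: p = 2×P(T > 2.47) = 0.0311
b) One-tailed: p = P(T > 2.47) = 0.0156
c) 0.0311 ≥ 0.01, fail to reject H₀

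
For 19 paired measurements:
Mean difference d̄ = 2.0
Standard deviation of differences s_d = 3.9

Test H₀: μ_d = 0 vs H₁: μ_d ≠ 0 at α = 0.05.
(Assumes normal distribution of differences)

Answer: t = 2.2354, reject H₀

Derivation:
df = n - 1 = 18
SE = s_d/√n = 3.9/√19 = 0.8947
t = d̄/SE = 2.0/0.8947 = 2.2354
Critical value: t_{0.025,18} = ±2.101
p-value ≈ 0.0383
Decision: reject H₀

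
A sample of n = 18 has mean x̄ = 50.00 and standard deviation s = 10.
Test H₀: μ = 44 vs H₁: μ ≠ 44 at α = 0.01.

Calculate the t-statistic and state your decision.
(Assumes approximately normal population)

df = n - 1 = 17
SE = s/√n = 10/√18 = 2.3570
t = (x̄ - μ₀)/SE = (50.00 - 44)/2.3570 = 2.5456
Critical value: t_{0.005,17} = ±2.898
p-value ≈ 0.0209
Decision: fail to reject H₀

Answer: t = 2.5456, fail to reject H₀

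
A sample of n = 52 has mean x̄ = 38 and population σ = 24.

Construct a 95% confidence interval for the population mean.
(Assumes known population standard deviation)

Answer: (31.4767, 44.5233)

Derivation:
Confidence level: 95%, α = 0.05
z_0.025 = 1.960
SE = σ/√n = 24/√52 = 3.3282
Margin of error = 1.960 × 3.3282 = 6.5233
CI: x̄ ± margin = 38 ± 6.5233
CI: (31.4767, 44.5233)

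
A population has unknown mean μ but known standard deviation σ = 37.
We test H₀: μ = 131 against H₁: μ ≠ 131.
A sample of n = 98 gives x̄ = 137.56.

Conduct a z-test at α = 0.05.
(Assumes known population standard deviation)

Answer: z = 1.7551, fail to reject H₀

Derivation:
Standard error: SE = σ/√n = 37/√98 = 3.7376
z-statistic: z = (x̄ - μ₀)/SE = (137.56 - 131)/3.7376 = 1.7551
Critical value: ±1.960
p-value = 0.0792
Decision: fail to reject H₀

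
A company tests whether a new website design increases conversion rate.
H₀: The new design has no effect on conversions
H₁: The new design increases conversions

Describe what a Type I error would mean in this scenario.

Answer: Switching to a new design that doesn't actually help

Derivation:
A Type I error (probability α) occurs when we reject a true H₀.
A Type II error (probability β) occurs when we fail to reject a false H₀.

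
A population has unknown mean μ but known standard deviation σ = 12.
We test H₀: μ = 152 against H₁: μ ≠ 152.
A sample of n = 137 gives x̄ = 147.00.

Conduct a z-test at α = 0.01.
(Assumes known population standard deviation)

Answer: z = -4.8771, reject H₀

Derivation:
Standard error: SE = σ/√n = 12/√137 = 1.0252
z-statistic: z = (x̄ - μ₀)/SE = (147.00 - 152)/1.0252 = -4.8771
Critical value: ±2.576
p-value < 0.0001
Decision: reject H₀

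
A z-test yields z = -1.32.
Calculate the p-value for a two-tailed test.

For z = -1.32:
p = 2×P(Z > |-1.32|) = 2×(1 - Φ(1.32)) = 0.1868

Answer: p-value ≈ 0.1868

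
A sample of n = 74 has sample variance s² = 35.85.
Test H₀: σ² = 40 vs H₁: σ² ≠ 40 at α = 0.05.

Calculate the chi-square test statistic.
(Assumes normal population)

df = n - 1 = 73
χ² = (n-1)s²/σ₀² = 73×35.85/40 = 65.4263
Critical values: χ²_{0.975,73} = 51.265, χ²_{0.025,73} = 98.516
Rejection region: χ² < 51.265 or χ² > 98.516
Decision: fail to reject H₀

Answer: χ² = 65.4263, fail to reject H₀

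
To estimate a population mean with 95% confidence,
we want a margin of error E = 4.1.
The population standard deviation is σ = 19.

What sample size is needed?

z_0.025 = 1.960
n = (z×σ/E)² = (1.960×19/4.1)²
n = 82.4996
Round up: n = 83

Answer: n = 83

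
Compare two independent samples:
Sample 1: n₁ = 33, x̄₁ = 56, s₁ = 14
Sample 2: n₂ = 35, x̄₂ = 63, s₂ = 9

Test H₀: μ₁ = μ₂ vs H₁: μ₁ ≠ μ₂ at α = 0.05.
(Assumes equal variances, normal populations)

Pooled variance: s²_p = [32×14² + 34×9²]/(66) = 136.7576
s_p = 11.6943
SE = s_p×√(1/n₁ + 1/n₂) = 11.6943×√(1/33 + 1/35) = 2.8375
t = (x̄₁ - x̄₂)/SE = (56 - 63)/2.8375 = -2.4670
df = 66, t-critical = ±1.997
Decision: reject H₀

Answer: t = -2.4670, reject H₀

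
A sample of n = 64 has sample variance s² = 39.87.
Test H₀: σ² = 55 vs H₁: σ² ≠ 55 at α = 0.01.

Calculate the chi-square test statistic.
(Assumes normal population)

Answer: χ² = 45.6693, fail to reject H₀

Derivation:
df = n - 1 = 63
χ² = (n-1)s²/σ₀² = 63×39.87/55 = 45.6693
Critical values: χ²_{0.995,63} = 37.838, χ²_{0.005,63} = 95.649
Rejection region: χ² < 37.838 or χ² > 95.649
Decision: fail to reject H₀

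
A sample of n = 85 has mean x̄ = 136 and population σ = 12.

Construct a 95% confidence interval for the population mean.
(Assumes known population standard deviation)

Answer: (133.4489, 138.5511)

Derivation:
Confidence level: 95%, α = 0.05
z_0.025 = 1.960
SE = σ/√n = 12/√85 = 1.3016
Margin of error = 1.960 × 1.3016 = 2.5511
CI: x̄ ± margin = 136 ± 2.5511
CI: (133.4489, 138.5511)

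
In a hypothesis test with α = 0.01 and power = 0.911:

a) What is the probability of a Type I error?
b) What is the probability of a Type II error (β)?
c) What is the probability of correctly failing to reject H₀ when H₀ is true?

a) Type I error probability = α = 0.01
b) Power = P(reject H₀ | H₁ true) = 1 - β = 0.911, so Type II error probability = β = 1 - Power = 0.089
c) P(fail to reject H₀ | H₀ true) = 1 - α = 0.99

Answer: a) 0.01, b) 0.089, c) 0.99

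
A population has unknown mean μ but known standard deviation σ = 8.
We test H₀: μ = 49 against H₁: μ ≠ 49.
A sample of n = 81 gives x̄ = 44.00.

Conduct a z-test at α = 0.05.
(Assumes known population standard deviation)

Standard error: SE = σ/√n = 8/√81 = 0.8889
z-statistic: z = (x̄ - μ₀)/SE = (44.00 - 49)/0.8889 = -5.6249
Critical value: ±1.960
p-value < 0.0001
Decision: reject H₀

Answer: z = -5.6249, reject H₀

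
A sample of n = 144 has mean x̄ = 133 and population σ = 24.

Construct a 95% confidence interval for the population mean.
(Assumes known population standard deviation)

Confidence level: 95%, α = 0.05
z_0.025 = 1.960
SE = σ/√n = 24/√144 = 2.0000
Margin of error = 1.960 × 2.0000 = 3.9200
CI: x̄ ± margin = 133 ± 3.9200
CI: (129.0800, 136.9200)

Answer: (129.0800, 136.9200)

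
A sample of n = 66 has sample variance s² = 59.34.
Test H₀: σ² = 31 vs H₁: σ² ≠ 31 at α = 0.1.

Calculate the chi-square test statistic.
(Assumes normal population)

df = n - 1 = 65
χ² = (n-1)s²/σ₀² = 65×59.34/31 = 124.4226
Critical values: χ²_{0.95,65} = 47.450, χ²_{0.05,65} = 84.821
Rejection region: χ² < 47.450 or χ² > 84.821
Decision: reject H₀

Answer: χ² = 124.4226, reject H₀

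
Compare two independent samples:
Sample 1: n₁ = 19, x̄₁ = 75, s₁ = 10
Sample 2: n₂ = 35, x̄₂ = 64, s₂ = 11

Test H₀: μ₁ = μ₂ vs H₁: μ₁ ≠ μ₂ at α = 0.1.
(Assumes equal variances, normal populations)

Pooled variance: s²_p = [18×10² + 34×11²]/(52) = 113.7308
s_p = 10.6645
SE = s_p×√(1/n₁ + 1/n₂) = 10.6645×√(1/19 + 1/35) = 3.0390
t = (x̄₁ - x̄₂)/SE = (75 - 64)/3.0390 = 3.6196
df = 52, t-critical = ±1.675
Decision: reject H₀

Answer: t = 3.6196, reject H₀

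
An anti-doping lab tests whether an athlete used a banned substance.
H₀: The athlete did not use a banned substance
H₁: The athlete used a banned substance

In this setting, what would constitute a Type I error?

Answer: Falsely accusing a clean athlete of doping

Derivation:
Type I error: rejecting H₀ when it is actually true (false positive).
Type II error: failing to reject H₀ when H₁ is actually true (false negative).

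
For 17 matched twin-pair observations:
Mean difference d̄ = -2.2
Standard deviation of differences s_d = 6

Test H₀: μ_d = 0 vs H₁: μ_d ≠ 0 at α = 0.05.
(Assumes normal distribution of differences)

df = n - 1 = 16
SE = s_d/√n = 6/√17 = 1.4552
t = d̄/SE = -2.2/1.4552 = -1.5118
Critical value: t_{0.025,16} = ±2.120
p-value ≈ 0.1501
Decision: fail to reject H₀

Answer: t = -1.5118, fail to reject H₀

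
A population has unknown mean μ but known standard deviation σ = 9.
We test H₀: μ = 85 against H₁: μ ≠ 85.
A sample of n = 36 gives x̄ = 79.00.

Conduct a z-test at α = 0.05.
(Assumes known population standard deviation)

Standard error: SE = σ/√n = 9/√36 = 1.5000
z-statistic: z = (x̄ - μ₀)/SE = (79.00 - 85)/1.5000 = -4.0000
Critical value: ±1.960
p-value = 0.0001
Decision: reject H₀

Answer: z = -4.0000, reject H₀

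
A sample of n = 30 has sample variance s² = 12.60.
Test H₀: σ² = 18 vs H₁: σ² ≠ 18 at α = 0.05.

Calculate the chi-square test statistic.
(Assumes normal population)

Answer: χ² = 20.3000, fail to reject H₀

Derivation:
df = n - 1 = 29
χ² = (n-1)s²/σ₀² = 29×12.60/18 = 20.3000
Critical values: χ²_{0.975,29} = 16.047, χ²_{0.025,29} = 45.722
Rejection region: χ² < 16.047 or χ² > 45.722
Decision: fail to reject H₀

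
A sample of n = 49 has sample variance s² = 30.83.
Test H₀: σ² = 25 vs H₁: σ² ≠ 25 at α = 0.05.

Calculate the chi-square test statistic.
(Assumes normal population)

Answer: χ² = 59.1936, fail to reject H₀

Derivation:
df = n - 1 = 48
χ² = (n-1)s²/σ₀² = 48×30.83/25 = 59.1936
Critical values: χ²_{0.975,48} = 30.755, χ²_{0.025,48} = 69.023
Rejection region: χ² < 30.755 or χ² > 69.023
Decision: fail to reject H₀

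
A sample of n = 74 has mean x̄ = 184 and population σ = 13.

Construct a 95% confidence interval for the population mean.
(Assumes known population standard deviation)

Confidence level: 95%, α = 0.05
z_0.025 = 1.960
SE = σ/√n = 13/√74 = 1.5112
Margin of error = 1.960 × 1.5112 = 2.9620
CI: x̄ ± margin = 184 ± 2.9620
CI: (181.0380, 186.9620)

Answer: (181.0380, 186.9620)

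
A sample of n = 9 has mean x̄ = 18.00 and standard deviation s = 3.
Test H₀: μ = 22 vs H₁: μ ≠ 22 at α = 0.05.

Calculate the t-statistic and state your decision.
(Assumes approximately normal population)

Answer: t = -4.0000, reject H₀

Derivation:
df = n - 1 = 8
SE = s/√n = 3/√9 = 1.0000
t = (x̄ - μ₀)/SE = (18.00 - 22)/1.0000 = -4.0000
Critical value: t_{0.025,8} = ±2.306
p-value ≈ 0.0039
Decision: reject H₀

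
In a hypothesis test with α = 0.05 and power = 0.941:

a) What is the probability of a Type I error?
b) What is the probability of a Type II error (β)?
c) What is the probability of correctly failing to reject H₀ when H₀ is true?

a) Type I error probability = α = 0.05
b) Power = P(reject H₀ | H₁ true) = 1 - β = 0.941, so Type II error probability = β = 1 - Power = 0.059
c) P(fail to reject H₀ | H₀ true) = 1 - α = 0.95

Answer: a) 0.05, b) 0.059, c) 0.95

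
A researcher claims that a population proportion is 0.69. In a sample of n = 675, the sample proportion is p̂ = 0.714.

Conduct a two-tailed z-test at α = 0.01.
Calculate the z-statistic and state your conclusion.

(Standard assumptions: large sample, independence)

H₀: p = 0.69, H₁: p ≠ 0.69
Standard error: SE = √(p₀(1-p₀)/n) = √(0.69×0.31/675) = 0.017801
z-statistic: z = (p̂ - p₀)/SE = (0.714 - 0.69)/0.017801 = 1.3482
Critical value: z_0.005 = ±2.576
p-value = 0.1776
Decision: fail to reject H₀ at α = 0.01

Answer: z = 1.3482, fail to reject H₀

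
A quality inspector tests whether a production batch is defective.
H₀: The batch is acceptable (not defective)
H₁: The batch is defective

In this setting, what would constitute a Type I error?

Type I error: rejecting H₀ when it is actually true (false positive).
Type II error: failing to reject H₀ when H₁ is actually true (false negative).

Answer: Rejecting an acceptable batch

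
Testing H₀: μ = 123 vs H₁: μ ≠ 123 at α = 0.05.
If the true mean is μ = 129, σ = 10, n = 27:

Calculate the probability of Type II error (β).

Answer: β ≈ 0.1235

Derivation:
SE = σ/√n = 10/√27 = 1.9245
Critical values: μ₀ ± z_0.025×SE = 123 ± 1.960×1.9245
Acceptance region: (119.2280, 126.7720)
Under H₁ (μ = 129): z_high = (126.7720 - 129)/1.9245 = -1.1577, z_low = (119.2280 - 129)/1.9245 = -5.0777
β = P(not reject | H₁) = Φ(-1.1577) - Φ(-5.0777) ≈ 0.1235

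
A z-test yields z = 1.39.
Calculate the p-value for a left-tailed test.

For z = 1.39:
p = P(Z < 1.39) = Φ(1.39) = 0.9177

Answer: p-value ≈ 0.9177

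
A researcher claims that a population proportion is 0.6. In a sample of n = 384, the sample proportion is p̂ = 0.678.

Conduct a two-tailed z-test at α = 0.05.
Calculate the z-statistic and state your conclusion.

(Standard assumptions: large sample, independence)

H₀: p = 0.6, H₁: p ≠ 0.6
Standard error: SE = √(p₀(1-p₀)/n) = √(0.6×0.4/384) = 0.025000
z-statistic: z = (p̂ - p₀)/SE = (0.678 - 0.6)/0.025000 = 3.1200
Critical value: z_0.025 = ±1.960
p-value = 0.0018
Decision: reject H₀ at α = 0.05

Answer: z = 3.1200, reject H₀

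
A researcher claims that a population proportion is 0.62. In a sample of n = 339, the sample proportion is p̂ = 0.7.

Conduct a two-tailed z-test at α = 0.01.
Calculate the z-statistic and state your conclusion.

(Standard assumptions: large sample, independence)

Answer: z = 3.0346, reject H₀

Derivation:
H₀: p = 0.62, H₁: p ≠ 0.62
Standard error: SE = √(p₀(1-p₀)/n) = √(0.62×0.38/339) = 0.026363
z-statistic: z = (p̂ - p₀)/SE = (0.7 - 0.62)/0.026363 = 3.0346
Critical value: z_0.005 = ±2.576
p-value = 0.0024
Decision: reject H₀ at α = 0.01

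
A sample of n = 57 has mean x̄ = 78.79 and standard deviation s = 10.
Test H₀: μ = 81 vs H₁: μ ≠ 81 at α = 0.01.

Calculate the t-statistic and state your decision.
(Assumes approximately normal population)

df = n - 1 = 56
SE = s/√n = 10/√57 = 1.3245
t = (x̄ - μ₀)/SE = (78.79 - 81)/1.3245 = -1.6686
Critical value: t_{0.005,56} = ±2.667
p-value ≈ 0.1008
Decision: fail to reject H₀

Answer: t = -1.6686, fail to reject H₀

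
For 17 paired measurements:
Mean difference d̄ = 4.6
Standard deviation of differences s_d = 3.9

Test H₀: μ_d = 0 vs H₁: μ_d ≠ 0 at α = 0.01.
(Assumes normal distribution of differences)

Answer: t = 4.8631, reject H₀

Derivation:
df = n - 1 = 16
SE = s_d/√n = 3.9/√17 = 0.9459
t = d̄/SE = 4.6/0.9459 = 4.8631
Critical value: t_{0.005,16} = ±2.921
p-value ≈ 0.0002
Decision: reject H₀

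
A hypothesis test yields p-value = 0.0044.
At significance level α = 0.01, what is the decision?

Answer: reject H₀

Derivation:
Compare p-value to α:
0.0044 < 0.01
Decision: reject H₀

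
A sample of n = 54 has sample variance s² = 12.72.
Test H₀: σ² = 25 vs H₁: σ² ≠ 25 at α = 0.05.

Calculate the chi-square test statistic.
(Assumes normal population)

df = n - 1 = 53
χ² = (n-1)s²/σ₀² = 53×12.72/25 = 26.9664
Critical values: χ²_{0.975,53} = 34.776, χ²_{0.025,53} = 75.002
Rejection region: χ² < 34.776 or χ² > 75.002
Decision: reject H₀

Answer: χ² = 26.9664, reject H₀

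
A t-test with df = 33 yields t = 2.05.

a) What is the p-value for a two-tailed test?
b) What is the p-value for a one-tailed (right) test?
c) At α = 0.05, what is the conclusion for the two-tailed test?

Answer: a) 0.0484, b) 0.0242, c) reject H₀

Derivation:
Using t-distribution with df = 33:
a) Two-tailed: p = 2×P(T > 2.05) = 0.0484
b) One-tailed: p = P(T > 2.05) = 0.0242
c) 0.0484 < 0.05, reject H₀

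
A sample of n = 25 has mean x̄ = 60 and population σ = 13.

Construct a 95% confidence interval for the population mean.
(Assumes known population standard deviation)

Confidence level: 95%, α = 0.05
z_0.025 = 1.960
SE = σ/√n = 13/√25 = 2.6000
Margin of error = 1.960 × 2.6000 = 5.0960
CI: x̄ ± margin = 60 ± 5.0960
CI: (54.9040, 65.0960)

Answer: (54.9040, 65.0960)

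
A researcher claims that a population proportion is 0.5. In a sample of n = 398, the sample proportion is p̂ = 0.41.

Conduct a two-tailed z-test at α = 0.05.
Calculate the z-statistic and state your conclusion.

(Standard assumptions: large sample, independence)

H₀: p = 0.5, H₁: p ≠ 0.5
Standard error: SE = √(p₀(1-p₀)/n) = √(0.5×0.5/398) = 0.025063
z-statistic: z = (p̂ - p₀)/SE = (0.41 - 0.5)/0.025063 = -3.5910
Critical value: z_0.025 = ±1.960
p-value = 0.0003
Decision: reject H₀ at α = 0.05

Answer: z = -3.5910, reject H₀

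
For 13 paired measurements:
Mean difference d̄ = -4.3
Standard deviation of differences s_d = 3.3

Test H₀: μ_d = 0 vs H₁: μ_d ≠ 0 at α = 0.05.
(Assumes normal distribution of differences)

Answer: t = -4.6979, reject H₀

Derivation:
df = n - 1 = 12
SE = s_d/√n = 3.3/√13 = 0.9153
t = d̄/SE = -4.3/0.9153 = -4.6979
Critical value: t_{0.025,12} = ±2.179
p-value ≈ 0.0005
Decision: reject H₀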